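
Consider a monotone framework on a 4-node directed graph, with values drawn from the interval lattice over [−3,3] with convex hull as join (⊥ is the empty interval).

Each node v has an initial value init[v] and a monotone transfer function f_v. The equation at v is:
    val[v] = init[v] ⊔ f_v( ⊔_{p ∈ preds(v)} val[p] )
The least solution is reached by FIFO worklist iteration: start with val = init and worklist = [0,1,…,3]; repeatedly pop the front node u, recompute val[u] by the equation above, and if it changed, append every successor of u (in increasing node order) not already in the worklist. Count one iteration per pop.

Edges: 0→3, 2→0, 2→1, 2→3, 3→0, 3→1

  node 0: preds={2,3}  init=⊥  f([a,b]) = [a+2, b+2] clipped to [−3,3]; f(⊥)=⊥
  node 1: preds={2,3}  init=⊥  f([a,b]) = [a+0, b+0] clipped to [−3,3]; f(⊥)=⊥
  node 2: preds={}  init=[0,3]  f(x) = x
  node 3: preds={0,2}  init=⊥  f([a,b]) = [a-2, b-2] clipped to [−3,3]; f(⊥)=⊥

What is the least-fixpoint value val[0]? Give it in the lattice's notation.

[0,3]

Worklist (7 pops):
  #1 pop 0: in=[0,3] → [2,3] (was ⊥); enqueue []
  #2 pop 1: in=[0,3] → [0,3] (was ⊥); enqueue []
  #3 pop 2: in=⊥ → [0,3] (no change)
  #4 pop 3: in=[0,3] → [-2,1] (was ⊥); enqueue [0,1]
  #5 pop 0: in=[-2,3] → [0,3] (was [2,3]); enqueue [3]
  #6 pop 1: in=[-2,3] → [-2,3] (was [0,3]); enqueue []
  #7 pop 3: in=[0,3] → [-2,1] (no change)

Fixpoint:
  val[0] = [0,3]
  val[1] = [-2,3]
  val[2] = [0,3]
  val[3] = [-2,1]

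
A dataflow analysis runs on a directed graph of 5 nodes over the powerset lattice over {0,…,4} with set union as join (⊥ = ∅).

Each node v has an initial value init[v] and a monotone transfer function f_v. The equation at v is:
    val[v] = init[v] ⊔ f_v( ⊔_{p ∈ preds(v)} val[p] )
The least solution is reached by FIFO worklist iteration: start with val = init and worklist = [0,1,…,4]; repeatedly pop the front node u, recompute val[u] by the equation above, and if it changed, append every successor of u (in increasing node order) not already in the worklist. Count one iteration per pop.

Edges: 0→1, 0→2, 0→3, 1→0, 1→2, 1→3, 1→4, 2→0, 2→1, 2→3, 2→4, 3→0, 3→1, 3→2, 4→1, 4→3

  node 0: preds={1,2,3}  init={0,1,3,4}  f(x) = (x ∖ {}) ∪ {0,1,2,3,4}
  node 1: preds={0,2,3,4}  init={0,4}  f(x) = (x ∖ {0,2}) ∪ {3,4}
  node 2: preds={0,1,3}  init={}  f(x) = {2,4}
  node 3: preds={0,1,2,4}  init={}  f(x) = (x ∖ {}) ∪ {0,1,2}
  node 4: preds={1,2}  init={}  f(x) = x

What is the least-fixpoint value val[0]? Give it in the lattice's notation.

{0,1,2,3,4}

Trace (9 dequeues):
  [1] u=0 | in {0,4} | out {0,1,2,3,4} | prev {0,1,3,4} | push {}
  [2] u=1 | in {0,1,2,3,4} | out {0,1,3,4} | prev {0,4} | push {0}
  [3] u=2 | in {0,1,2,3,4} | out {2,4} | prev {} | push {1}
  [4] u=3 | in {0,1,2,3,4} | out {0,1,2,3,4} | prev {} | push {2}
  [5] u=4 | in {0,1,2,3,4} | out {0,1,2,3,4} | prev {} | push {3}
  [6] u=0 | in {0,1,2,3,4} | out {0,1,2,3,4} | ==
  [7] u=1 | in {0,1,2,3,4} | out {0,1,3,4} | ==
  [8] u=2 | in {0,1,2,3,4} | out {2,4} | ==
  [9] u=3 | in {0,1,2,3,4} | out {0,1,2,3,4} | ==

Converged values:
  [0] {0,1,2,3,4}
  [1] {0,1,3,4}
  [2] {2,4}
  [3] {0,1,2,3,4}
  [4] {0,1,2,3,4}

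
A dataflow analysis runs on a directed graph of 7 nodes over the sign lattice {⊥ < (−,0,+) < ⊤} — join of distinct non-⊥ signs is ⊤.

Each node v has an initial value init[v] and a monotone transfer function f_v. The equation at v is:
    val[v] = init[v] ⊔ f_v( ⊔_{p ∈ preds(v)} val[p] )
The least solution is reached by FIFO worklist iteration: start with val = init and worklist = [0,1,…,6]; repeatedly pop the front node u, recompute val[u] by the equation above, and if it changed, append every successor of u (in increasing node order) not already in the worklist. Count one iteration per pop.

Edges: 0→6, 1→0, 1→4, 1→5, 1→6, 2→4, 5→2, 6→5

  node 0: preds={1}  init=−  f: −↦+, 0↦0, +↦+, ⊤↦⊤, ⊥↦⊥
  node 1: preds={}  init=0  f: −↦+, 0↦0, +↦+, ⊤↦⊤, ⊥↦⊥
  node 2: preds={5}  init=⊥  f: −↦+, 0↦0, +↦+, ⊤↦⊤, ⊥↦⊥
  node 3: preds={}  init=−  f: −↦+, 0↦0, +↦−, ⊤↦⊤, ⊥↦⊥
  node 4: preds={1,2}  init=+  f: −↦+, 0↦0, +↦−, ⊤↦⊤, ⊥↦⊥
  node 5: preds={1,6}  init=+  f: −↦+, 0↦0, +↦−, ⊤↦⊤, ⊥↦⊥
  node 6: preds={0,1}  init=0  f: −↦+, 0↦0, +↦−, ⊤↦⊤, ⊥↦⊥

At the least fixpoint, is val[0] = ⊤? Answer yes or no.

yes

Worklist (10 pops):
  #1 pop 0: in=0 → ⊤ (was −); enqueue []
  #2 pop 1: in=⊥ → 0 (no change)
  #3 pop 2: in=+ → + (was ⊥); enqueue []
  #4 pop 3: in=⊥ → − (no change)
  #5 pop 4: in=⊤ → ⊤ (was +); enqueue []
  #6 pop 5: in=0 → ⊤ (was +); enqueue [2]
  #7 pop 6: in=⊤ → ⊤ (was 0); enqueue [5]
  #8 pop 2: in=⊤ → ⊤ (was +); enqueue [4]
  #9 pop 5: in=⊤ → ⊤ (no change)
  #10 pop 4: in=⊤ → ⊤ (no change)

Fixpoint:
  val[0] = ⊤
  val[1] = 0
  val[2] = ⊤
  val[3] = −
  val[4] = ⊤
  val[5] = ⊤
  val[6] = ⊤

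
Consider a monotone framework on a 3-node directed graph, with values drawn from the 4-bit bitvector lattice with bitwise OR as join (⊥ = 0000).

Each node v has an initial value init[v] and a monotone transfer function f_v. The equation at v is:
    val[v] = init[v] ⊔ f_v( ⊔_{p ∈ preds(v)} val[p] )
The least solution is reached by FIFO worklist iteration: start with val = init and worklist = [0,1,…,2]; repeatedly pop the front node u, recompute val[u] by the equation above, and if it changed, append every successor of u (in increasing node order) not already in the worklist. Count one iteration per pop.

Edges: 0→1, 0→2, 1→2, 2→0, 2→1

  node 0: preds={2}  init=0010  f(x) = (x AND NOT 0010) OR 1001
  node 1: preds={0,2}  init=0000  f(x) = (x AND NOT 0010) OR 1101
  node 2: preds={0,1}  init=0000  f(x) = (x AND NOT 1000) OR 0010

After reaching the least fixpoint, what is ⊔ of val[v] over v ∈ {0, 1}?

Iteration log — 6 steps:
  step 1. node 0  ⊔preds=0000  new=1011  old=0010  +wl: 
  step 2. node 1  ⊔preds=1011  new=1101  old=0000  +wl: 
  step 3. node 2  ⊔preds=1111  new=0111  old=0000  +wl: 0,1
  step 4. node 0  ⊔preds=0111  new=1111  old=1011  +wl: 2
  step 5. node 1  ⊔preds=1111  new=1101  stable
  step 6. node 2  ⊔preds=1111  new=0111  stable

Least fixpoint reached:
  node 0: 1111
  node 1: 1101
  node 2: 0111

1111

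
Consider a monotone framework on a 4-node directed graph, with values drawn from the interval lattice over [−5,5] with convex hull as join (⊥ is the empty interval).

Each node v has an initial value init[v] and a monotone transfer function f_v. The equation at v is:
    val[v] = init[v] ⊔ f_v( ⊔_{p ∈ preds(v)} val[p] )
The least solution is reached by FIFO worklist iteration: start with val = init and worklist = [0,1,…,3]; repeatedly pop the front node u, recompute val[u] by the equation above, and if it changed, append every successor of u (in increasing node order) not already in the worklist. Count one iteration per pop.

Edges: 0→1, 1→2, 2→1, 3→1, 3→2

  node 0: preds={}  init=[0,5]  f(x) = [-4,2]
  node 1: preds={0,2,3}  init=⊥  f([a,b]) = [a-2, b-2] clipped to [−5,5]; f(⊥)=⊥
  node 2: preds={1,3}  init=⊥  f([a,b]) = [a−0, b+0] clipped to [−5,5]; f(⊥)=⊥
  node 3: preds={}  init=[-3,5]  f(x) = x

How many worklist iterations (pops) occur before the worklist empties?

Iteration log — 5 steps:
  step 1. node 0  ⊔preds=⊥  new=[-4,5]  old=[0,5]  +wl: 
  step 2. node 1  ⊔preds=[-4,5]  new=[-5,3]  old=⊥  +wl: 
  step 3. node 2  ⊔preds=[-5,5]  new=[-5,5]  old=⊥  +wl: 1
  step 4. node 3  ⊔preds=⊥  new=[-3,5]  stable
  step 5. node 1  ⊔preds=[-5,5]  new=[-5,3]  stable

Least fixpoint reached:
  node 0: [-4,5]
  node 1: [-5,3]
  node 2: [-5,5]
  node 3: [-3,5]

5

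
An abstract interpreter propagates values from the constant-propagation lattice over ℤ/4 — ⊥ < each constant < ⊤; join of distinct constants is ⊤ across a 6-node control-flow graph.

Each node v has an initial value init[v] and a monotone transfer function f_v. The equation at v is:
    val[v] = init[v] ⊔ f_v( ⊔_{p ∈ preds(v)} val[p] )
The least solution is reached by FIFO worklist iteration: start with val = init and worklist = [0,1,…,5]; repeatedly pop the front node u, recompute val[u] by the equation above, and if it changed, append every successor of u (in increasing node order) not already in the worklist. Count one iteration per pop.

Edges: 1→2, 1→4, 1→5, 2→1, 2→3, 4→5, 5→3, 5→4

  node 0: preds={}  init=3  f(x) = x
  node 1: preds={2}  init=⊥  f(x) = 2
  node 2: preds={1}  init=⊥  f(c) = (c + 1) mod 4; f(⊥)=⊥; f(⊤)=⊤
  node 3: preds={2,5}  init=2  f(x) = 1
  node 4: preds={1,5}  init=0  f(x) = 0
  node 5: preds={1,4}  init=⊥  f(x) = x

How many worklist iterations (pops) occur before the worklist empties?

9

Trace (9 dequeues):
  [1] u=0 | in ⊥ | out 3 | ==
  [2] u=1 | in ⊥ | out 2 | prev ⊥ | push {}
  [3] u=2 | in 2 | out 3 | prev ⊥ | push {1}
  [4] u=3 | in 3 | out ⊤ | prev 2 | push {}
  [5] u=4 | in 2 | out 0 | ==
  [6] u=5 | in ⊤ | out ⊤ | prev ⊥ | push {3,4}
  [7] u=1 | in 3 | out 2 | ==
  [8] u=3 | in ⊤ | out ⊤ | ==
  [9] u=4 | in ⊤ | out 0 | ==

Converged values:
  [0] 3
  [1] 2
  [2] 3
  [3] ⊤
  [4] 0
  [5] ⊤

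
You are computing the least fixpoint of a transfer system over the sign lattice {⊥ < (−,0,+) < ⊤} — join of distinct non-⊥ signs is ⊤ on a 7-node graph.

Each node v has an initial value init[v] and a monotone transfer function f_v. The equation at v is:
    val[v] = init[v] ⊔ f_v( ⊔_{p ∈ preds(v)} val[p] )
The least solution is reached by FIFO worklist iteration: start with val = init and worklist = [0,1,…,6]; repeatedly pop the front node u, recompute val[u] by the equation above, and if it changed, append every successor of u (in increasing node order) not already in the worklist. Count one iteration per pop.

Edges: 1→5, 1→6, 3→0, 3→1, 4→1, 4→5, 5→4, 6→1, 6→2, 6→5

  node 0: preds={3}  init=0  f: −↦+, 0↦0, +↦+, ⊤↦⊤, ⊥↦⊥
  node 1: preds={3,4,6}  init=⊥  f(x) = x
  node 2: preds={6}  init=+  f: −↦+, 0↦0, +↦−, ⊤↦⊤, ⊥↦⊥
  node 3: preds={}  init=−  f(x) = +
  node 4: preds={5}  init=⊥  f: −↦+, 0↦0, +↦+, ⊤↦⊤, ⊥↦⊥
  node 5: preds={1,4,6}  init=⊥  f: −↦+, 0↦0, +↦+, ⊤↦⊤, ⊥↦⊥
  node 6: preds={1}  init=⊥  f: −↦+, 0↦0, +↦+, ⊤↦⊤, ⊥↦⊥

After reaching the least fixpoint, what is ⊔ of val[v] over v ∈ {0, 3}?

Worklist (18 pops):
  #1 pop 0: in=− → ⊤ (was 0); enqueue []
  #2 pop 1: in=− → − (was ⊥); enqueue []
  #3 pop 2: in=⊥ → + (no change)
  #4 pop 3: in=⊥ → ⊤ (was −); enqueue [0,1]
  #5 pop 4: in=⊥ → ⊥ (no change)
  #6 pop 5: in=− → + (was ⊥); enqueue [4]
  #7 pop 6: in=− → + (was ⊥); enqueue [2,5]
  #8 pop 0: in=⊤ → ⊤ (no change)
  #9 pop 1: in=⊤ → ⊤ (was −); enqueue [6]
  #10 pop 4: in=+ → + (was ⊥); enqueue [1]
  #11 pop 2: in=+ → ⊤ (was +); enqueue []
  #12 pop 5: in=⊤ → ⊤ (was +); enqueue [4]
  #13 pop 6: in=⊤ → ⊤ (was +); enqueue [2,5]
  #14 pop 1: in=⊤ → ⊤ (no change)
  #15 pop 4: in=⊤ → ⊤ (was +); enqueue [1]
  #16 pop 2: in=⊤ → ⊤ (no change)
  #17 pop 5: in=⊤ → ⊤ (no change)
  #18 pop 1: in=⊤ → ⊤ (no change)

Fixpoint:
  val[0] = ⊤
  val[1] = ⊤
  val[2] = ⊤
  val[3] = ⊤
  val[4] = ⊤
  val[5] = ⊤
  val[6] = ⊤

⊤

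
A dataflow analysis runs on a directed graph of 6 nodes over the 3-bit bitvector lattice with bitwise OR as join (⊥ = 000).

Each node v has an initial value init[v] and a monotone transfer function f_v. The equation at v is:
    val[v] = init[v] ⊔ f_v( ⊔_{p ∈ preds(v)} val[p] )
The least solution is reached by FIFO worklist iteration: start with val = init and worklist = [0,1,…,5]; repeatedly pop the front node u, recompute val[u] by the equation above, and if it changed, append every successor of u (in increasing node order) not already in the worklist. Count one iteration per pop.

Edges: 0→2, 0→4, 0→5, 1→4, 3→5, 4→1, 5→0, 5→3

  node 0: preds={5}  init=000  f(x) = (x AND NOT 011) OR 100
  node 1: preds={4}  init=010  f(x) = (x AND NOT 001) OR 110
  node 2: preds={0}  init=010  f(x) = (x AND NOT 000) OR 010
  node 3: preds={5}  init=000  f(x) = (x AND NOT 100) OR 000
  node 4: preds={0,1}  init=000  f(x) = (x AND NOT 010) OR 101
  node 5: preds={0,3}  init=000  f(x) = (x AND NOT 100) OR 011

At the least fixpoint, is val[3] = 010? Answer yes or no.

Iteration log — 10 steps:
  step 1. node 0  ⊔preds=000  new=100  old=000  +wl: 
  step 2. node 1  ⊔preds=000  new=110  old=010  +wl: 
  step 3. node 2  ⊔preds=100  new=110  old=010  +wl: 
  step 4. node 3  ⊔preds=000  new=000  stable
  step 5. node 4  ⊔preds=110  new=101  old=000  +wl: 1
  step 6. node 5  ⊔preds=100  new=011  old=000  +wl: 0,3
  step 7. node 1  ⊔preds=101  new=110  stable
  step 8. node 0  ⊔preds=011  new=100  stable
  step 9. node 3  ⊔preds=011  new=011  old=000  +wl: 5
  step 10. node 5  ⊔preds=111  new=011  stable

Least fixpoint reached:
  node 0: 100
  node 1: 110
  node 2: 110
  node 3: 011
  node 4: 101
  node 5: 011

no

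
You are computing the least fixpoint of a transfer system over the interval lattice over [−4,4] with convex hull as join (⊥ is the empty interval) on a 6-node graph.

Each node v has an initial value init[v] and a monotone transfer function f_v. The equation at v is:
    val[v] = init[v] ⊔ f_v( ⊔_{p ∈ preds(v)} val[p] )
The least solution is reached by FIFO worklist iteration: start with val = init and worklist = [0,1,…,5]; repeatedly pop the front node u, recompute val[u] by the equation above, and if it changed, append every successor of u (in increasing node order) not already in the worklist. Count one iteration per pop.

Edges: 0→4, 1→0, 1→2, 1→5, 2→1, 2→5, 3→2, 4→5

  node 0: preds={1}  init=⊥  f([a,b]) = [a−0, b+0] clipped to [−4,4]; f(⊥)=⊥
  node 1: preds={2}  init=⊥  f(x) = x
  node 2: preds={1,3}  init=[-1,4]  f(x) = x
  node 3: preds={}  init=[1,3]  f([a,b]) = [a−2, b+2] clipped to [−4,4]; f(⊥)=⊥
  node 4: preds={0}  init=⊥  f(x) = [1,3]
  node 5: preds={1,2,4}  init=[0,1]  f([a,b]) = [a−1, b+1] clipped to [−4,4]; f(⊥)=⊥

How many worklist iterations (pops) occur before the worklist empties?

8

Worklist (8 pops):
  #1 pop 0: in=⊥ → ⊥ (no change)
  #2 pop 1: in=[-1,4] → [-1,4] (was ⊥); enqueue [0]
  #3 pop 2: in=[-1,4] → [-1,4] (no change)
  #4 pop 3: in=⊥ → [1,3] (no change)
  #5 pop 4: in=⊥ → [1,3] (was ⊥); enqueue []
  #6 pop 5: in=[-1,4] → [-2,4] (was [0,1]); enqueue []
  #7 pop 0: in=[-1,4] → [-1,4] (was ⊥); enqueue [4]
  #8 pop 4: in=[-1,4] → [1,3] (no change)

Fixpoint:
  val[0] = [-1,4]
  val[1] = [-1,4]
  val[2] = [-1,4]
  val[3] = [1,3]
  val[4] = [1,3]
  val[5] = [-2,4]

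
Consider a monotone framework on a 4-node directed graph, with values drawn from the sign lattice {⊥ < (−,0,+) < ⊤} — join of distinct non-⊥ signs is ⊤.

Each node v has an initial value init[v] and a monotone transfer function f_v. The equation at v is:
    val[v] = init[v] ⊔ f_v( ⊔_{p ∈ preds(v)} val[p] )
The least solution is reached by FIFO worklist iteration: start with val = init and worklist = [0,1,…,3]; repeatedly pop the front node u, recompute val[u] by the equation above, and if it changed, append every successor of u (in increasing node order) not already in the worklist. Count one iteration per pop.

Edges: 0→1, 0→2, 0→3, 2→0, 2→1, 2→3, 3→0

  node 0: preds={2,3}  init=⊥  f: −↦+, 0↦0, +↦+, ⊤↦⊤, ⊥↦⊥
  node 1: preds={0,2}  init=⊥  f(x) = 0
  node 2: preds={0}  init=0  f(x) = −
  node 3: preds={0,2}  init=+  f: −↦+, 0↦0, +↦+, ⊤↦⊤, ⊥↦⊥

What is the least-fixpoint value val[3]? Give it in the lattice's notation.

Worklist (6 pops):
  #1 pop 0: in=⊤ → ⊤ (was ⊥); enqueue []
  #2 pop 1: in=⊤ → 0 (was ⊥); enqueue []
  #3 pop 2: in=⊤ → ⊤ (was 0); enqueue [0,1]
  #4 pop 3: in=⊤ → ⊤ (was +); enqueue []
  #5 pop 0: in=⊤ → ⊤ (no change)
  #6 pop 1: in=⊤ → 0 (no change)

Fixpoint:
  val[0] = ⊤
  val[1] = 0
  val[2] = ⊤
  val[3] = ⊤

⊤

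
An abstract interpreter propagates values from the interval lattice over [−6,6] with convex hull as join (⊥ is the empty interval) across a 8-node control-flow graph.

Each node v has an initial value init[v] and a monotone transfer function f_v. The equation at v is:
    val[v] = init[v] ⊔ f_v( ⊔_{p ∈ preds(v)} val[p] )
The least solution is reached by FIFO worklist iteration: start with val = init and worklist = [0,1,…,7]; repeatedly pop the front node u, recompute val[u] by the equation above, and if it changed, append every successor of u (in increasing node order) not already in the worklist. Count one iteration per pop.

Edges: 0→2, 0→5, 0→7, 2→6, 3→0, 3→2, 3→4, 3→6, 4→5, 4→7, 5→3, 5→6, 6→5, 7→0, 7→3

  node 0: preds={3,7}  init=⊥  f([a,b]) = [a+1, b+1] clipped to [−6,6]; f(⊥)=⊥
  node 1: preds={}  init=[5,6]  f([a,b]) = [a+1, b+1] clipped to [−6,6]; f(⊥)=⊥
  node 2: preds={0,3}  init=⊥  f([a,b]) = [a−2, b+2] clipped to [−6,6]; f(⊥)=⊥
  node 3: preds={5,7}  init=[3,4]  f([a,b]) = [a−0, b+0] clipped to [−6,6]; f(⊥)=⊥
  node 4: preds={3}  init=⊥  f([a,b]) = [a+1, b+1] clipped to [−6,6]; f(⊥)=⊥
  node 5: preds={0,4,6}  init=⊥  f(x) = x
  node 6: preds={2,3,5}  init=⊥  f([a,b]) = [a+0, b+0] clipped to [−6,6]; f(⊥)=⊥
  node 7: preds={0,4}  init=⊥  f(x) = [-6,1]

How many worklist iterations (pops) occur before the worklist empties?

22

Worklist (22 pops):
  #1 pop 0: in=[3,4] → [4,5] (was ⊥); enqueue []
  #2 pop 1: in=⊥ → [5,6] (no change)
  #3 pop 2: in=[3,5] → [1,6] (was ⊥); enqueue []
  #4 pop 3: in=⊥ → [3,4] (no change)
  #5 pop 4: in=[3,4] → [4,5] (was ⊥); enqueue []
  #6 pop 5: in=[4,5] → [4,5] (was ⊥); enqueue [3]
  #7 pop 6: in=[1,6] → [1,6] (was ⊥); enqueue [5]
  #8 pop 7: in=[4,5] → [-6,1] (was ⊥); enqueue [0]
  #9 pop 3: in=[-6,5] → [-6,5] (was [3,4]); enqueue [2,4,6]
  #10 pop 5: in=[1,6] → [1,6] (was [4,5]); enqueue [3]
  #11 pop 0: in=[-6,5] → [-5,6] (was [4,5]); enqueue [5,7]
  #12 pop 2: in=[-6,6] → [-6,6] (was [1,6]); enqueue []
  #13 pop 4: in=[-6,5] → [-5,6] (was [4,5]); enqueue []
  #14 pop 6: in=[-6,6] → [-6,6] (was [1,6]); enqueue []
  #15 pop 3: in=[-6,6] → [-6,6] (was [-6,5]); enqueue [0,2,4,6]
  #16 pop 5: in=[-6,6] → [-6,6] (was [1,6]); enqueue [3]
  #17 pop 7: in=[-5,6] → [-6,1] (no change)
  #18 pop 0: in=[-6,6] → [-5,6] (no change)
  #19 pop 2: in=[-6,6] → [-6,6] (no change)
  #20 pop 4: in=[-6,6] → [-5,6] (no change)
  #21 pop 6: in=[-6,6] → [-6,6] (no change)
  #22 pop 3: in=[-6,6] → [-6,6] (no change)

Fixpoint:
  val[0] = [-5,6]
  val[1] = [5,6]
  val[2] = [-6,6]
  val[3] = [-6,6]
  val[4] = [-5,6]
  val[5] = [-6,6]
  val[6] = [-6,6]
  val[7] = [-6,1]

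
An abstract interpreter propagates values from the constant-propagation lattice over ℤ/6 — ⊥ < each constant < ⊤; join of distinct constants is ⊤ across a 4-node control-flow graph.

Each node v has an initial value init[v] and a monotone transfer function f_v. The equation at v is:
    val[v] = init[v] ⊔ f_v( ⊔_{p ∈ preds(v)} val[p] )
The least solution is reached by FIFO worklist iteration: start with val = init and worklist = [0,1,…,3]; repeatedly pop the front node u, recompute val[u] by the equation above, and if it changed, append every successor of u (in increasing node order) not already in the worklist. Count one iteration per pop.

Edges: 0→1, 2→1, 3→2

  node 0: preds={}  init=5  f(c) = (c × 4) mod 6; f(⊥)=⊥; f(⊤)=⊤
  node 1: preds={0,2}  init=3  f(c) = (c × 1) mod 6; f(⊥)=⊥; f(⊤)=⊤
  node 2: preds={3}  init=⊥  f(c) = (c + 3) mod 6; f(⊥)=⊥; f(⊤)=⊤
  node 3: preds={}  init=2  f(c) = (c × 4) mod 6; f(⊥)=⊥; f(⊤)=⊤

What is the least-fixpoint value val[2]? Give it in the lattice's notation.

5

Worklist (5 pops):
  #1 pop 0: in=⊥ → 5 (no change)
  #2 pop 1: in=5 → ⊤ (was 3); enqueue []
  #3 pop 2: in=2 → 5 (was ⊥); enqueue [1]
  #4 pop 3: in=⊥ → 2 (no change)
  #5 pop 1: in=5 → ⊤ (no change)

Fixpoint:
  val[0] = 5
  val[1] = ⊤
  val[2] = 5
  val[3] = 2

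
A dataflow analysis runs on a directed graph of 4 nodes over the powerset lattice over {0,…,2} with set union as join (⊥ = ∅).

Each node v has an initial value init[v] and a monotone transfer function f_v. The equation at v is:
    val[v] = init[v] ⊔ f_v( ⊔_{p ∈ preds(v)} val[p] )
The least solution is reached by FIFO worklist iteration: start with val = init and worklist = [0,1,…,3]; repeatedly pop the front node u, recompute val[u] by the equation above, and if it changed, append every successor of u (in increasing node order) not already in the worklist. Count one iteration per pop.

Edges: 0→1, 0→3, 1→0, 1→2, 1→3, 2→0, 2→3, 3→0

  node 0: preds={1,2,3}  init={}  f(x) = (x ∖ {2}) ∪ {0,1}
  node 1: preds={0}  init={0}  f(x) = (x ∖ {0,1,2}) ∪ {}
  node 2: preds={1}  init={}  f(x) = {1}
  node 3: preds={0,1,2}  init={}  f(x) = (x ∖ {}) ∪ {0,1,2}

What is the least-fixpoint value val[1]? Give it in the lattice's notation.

Trace (5 dequeues):
  [1] u=0 | in {0} | out {0,1} | prev {} | push {}
  [2] u=1 | in {0,1} | out {0} | ==
  [3] u=2 | in {0} | out {1} | prev {} | push {0}
  [4] u=3 | in {0,1} | out {0,1,2} | prev {} | push {}
  [5] u=0 | in {0,1,2} | out {0,1} | ==

Converged values:
  [0] {0,1}
  [1] {0}
  [2] {1}
  [3] {0,1,2}

{0}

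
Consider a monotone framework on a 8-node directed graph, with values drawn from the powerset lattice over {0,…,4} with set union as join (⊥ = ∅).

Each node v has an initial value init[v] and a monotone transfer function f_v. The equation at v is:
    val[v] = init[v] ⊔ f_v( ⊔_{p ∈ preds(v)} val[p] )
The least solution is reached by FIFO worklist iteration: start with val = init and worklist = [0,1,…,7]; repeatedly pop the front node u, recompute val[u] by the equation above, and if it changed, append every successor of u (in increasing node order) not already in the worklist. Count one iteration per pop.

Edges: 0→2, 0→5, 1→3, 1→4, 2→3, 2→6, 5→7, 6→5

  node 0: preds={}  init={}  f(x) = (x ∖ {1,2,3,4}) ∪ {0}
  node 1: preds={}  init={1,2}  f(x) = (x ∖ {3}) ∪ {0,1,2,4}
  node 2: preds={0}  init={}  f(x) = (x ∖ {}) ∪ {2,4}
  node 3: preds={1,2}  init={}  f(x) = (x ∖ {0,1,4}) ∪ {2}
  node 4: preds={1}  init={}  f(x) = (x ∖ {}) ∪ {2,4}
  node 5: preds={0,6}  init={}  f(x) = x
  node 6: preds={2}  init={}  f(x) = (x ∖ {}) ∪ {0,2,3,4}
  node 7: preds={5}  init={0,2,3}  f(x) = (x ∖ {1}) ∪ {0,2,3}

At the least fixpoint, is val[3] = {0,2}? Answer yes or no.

no

Iteration log — 10 steps:
  step 1. node 0  ⊔preds={}  new={0}  old={}  +wl: 
  step 2. node 1  ⊔preds={}  new={0,1,2,4}  old={1,2}  +wl: 
  step 3. node 2  ⊔preds={0}  new={0,2,4}  old={}  +wl: 
  step 4. node 3  ⊔preds={0,1,2,4}  new={2}  old={}  +wl: 
  step 5. node 4  ⊔preds={0,1,2,4}  new={0,1,2,4}  old={}  +wl: 
  step 6. node 5  ⊔preds={0}  new={0}  old={}  +wl: 
  step 7. node 6  ⊔preds={0,2,4}  new={0,2,3,4}  old={}  +wl: 5
  step 8. node 7  ⊔preds={0}  new={0,2,3}  stable
  step 9. node 5  ⊔preds={0,2,3,4}  new={0,2,3,4}  old={0}  +wl: 7
  step 10. node 7  ⊔preds={0,2,3,4}  new={0,2,3,4}  old={0,2,3}  +wl: 

Least fixpoint reached:
  node 0: {0}
  node 1: {0,1,2,4}
  node 2: {0,2,4}
  node 3: {2}
  node 4: {0,1,2,4}
  node 5: {0,2,3,4}
  node 6: {0,2,3,4}
  node 7: {0,2,3,4}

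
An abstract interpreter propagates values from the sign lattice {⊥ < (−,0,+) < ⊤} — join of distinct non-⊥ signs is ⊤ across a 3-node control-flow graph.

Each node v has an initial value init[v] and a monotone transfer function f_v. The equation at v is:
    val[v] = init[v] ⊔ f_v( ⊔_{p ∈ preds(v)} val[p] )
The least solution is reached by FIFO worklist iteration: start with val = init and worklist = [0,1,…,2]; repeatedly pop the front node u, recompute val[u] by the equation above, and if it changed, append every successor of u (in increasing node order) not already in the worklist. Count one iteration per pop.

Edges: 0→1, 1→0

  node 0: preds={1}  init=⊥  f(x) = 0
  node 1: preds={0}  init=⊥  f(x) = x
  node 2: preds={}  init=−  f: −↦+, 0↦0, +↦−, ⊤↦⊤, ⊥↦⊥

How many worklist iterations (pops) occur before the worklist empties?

4

Iteration log — 4 steps:
  step 1. node 0  ⊔preds=⊥  new=0  old=⊥  +wl: 
  step 2. node 1  ⊔preds=0  new=0  old=⊥  +wl: 0
  step 3. node 2  ⊔preds=⊥  new=−  stable
  step 4. node 0  ⊔preds=0  new=0  stable

Least fixpoint reached:
  node 0: 0
  node 1: 0
  node 2: −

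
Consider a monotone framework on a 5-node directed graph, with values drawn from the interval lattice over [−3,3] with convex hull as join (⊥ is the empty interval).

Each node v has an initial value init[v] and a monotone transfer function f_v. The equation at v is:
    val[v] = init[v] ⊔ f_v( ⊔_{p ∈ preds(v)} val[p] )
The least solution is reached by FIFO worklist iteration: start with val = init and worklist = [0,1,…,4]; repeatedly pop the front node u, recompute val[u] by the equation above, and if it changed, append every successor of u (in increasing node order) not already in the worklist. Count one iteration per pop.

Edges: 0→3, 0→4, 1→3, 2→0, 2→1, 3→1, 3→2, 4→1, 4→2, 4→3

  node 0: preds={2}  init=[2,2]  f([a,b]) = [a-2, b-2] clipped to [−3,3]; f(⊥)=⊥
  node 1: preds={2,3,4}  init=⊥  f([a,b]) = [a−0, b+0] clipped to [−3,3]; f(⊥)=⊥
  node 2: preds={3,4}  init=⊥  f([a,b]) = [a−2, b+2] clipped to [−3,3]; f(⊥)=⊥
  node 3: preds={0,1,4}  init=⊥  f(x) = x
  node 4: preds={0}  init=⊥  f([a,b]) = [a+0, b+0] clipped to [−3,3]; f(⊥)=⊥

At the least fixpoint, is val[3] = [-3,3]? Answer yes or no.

Iteration log — 22 steps:
  step 1. node 0  ⊔preds=⊥  new=[2,2]  stable
  step 2. node 1  ⊔preds=⊥  new=⊥  stable
  step 3. node 2  ⊔preds=⊥  new=⊥  stable
  step 4. node 3  ⊔preds=[2,2]  new=[2,2]  old=⊥  +wl: 1,2
  step 5. node 4  ⊔preds=[2,2]  new=[2,2]  old=⊥  +wl: 3
  step 6. node 1  ⊔preds=[2,2]  new=[2,2]  old=⊥  +wl: 
  step 7. node 2  ⊔preds=[2,2]  new=[0,3]  old=⊥  +wl: 0,1
  step 8. node 3  ⊔preds=[2,2]  new=[2,2]  stable
  step 9. node 0  ⊔preds=[0,3]  new=[-2,2]  old=[2,2]  +wl: 3,4
  step 10. node 1  ⊔preds=[0,3]  new=[0,3]  old=[2,2]  +wl: 
  step 11. node 3  ⊔preds=[-2,3]  new=[-2,3]  old=[2,2]  +wl: 1,2
  step 12. node 4  ⊔preds=[-2,2]  new=[-2,2]  old=[2,2]  +wl: 3
  step 13. node 1  ⊔preds=[-2,3]  new=[-2,3]  old=[0,3]  +wl: 
  step 14. node 2  ⊔preds=[-2,3]  new=[-3,3]  old=[0,3]  +wl: 0,1
  step 15. node 3  ⊔preds=[-2,3]  new=[-2,3]  stable
  step 16. node 0  ⊔preds=[-3,3]  new=[-3,2]  old=[-2,2]  +wl: 3,4
  step 17. node 1  ⊔preds=[-3,3]  new=[-3,3]  old=[-2,3]  +wl: 
  step 18. node 3  ⊔preds=[-3,3]  new=[-3,3]  old=[-2,3]  +wl: 1,2
  step 19. node 4  ⊔preds=[-3,2]  new=[-3,2]  old=[-2,2]  +wl: 3
  step 20. node 1  ⊔preds=[-3,3]  new=[-3,3]  stable
  step 21. node 2  ⊔preds=[-3,3]  new=[-3,3]  stable
  step 22. node 3  ⊔preds=[-3,3]  new=[-3,3]  stable

Least fixpoint reached:
  node 0: [-3,2]
  node 1: [-3,3]
  node 2: [-3,3]
  node 3: [-3,3]
  node 4: [-3,2]

yes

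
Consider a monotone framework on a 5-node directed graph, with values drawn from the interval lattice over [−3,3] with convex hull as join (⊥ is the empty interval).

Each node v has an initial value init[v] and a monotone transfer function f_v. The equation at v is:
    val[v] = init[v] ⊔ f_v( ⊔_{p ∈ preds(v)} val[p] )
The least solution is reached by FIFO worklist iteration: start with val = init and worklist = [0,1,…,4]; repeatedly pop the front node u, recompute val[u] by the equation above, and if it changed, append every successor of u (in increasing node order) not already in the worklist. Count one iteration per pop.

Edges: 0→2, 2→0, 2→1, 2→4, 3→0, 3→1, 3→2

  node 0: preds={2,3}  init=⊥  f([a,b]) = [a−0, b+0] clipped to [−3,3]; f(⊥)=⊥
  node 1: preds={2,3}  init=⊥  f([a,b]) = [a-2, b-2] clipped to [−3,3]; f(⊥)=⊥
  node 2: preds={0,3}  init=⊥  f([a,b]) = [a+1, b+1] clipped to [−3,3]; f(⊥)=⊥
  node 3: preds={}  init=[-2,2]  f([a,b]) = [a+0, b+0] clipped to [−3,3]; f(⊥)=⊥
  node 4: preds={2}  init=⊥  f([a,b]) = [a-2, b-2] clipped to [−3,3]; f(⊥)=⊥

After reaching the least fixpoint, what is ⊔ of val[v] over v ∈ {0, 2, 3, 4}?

[-3,3]

Worklist (8 pops):
  #1 pop 0: in=[-2,2] → [-2,2] (was ⊥); enqueue []
  #2 pop 1: in=[-2,2] → [-3,0] (was ⊥); enqueue []
  #3 pop 2: in=[-2,2] → [-1,3] (was ⊥); enqueue [0,1]
  #4 pop 3: in=⊥ → [-2,2] (no change)
  #5 pop 4: in=[-1,3] → [-3,1] (was ⊥); enqueue []
  #6 pop 0: in=[-2,3] → [-2,3] (was [-2,2]); enqueue [2]
  #7 pop 1: in=[-2,3] → [-3,1] (was [-3,0]); enqueue []
  #8 pop 2: in=[-2,3] → [-1,3] (no change)

Fixpoint:
  val[0] = [-2,3]
  val[1] = [-3,1]
  val[2] = [-1,3]
  val[3] = [-2,2]
  val[4] = [-3,1]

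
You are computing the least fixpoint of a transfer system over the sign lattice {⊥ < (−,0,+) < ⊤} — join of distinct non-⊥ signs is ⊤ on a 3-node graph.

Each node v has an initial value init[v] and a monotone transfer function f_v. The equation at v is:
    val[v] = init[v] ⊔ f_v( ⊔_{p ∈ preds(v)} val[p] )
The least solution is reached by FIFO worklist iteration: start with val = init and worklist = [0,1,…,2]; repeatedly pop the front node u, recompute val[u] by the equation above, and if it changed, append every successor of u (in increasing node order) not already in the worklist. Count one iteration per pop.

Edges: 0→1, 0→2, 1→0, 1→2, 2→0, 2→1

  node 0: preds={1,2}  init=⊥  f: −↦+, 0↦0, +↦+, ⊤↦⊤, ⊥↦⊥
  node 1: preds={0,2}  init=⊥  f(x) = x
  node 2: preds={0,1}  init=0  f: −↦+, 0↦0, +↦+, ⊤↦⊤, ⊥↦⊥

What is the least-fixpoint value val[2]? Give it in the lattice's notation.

0

Trace (4 dequeues):
  [1] u=0 | in 0 | out 0 | prev ⊥ | push {}
  [2] u=1 | in 0 | out 0 | prev ⊥ | push {0}
  [3] u=2 | in 0 | out 0 | ==
  [4] u=0 | in 0 | out 0 | ==

Converged values:
  [0] 0
  [1] 0
  [2] 0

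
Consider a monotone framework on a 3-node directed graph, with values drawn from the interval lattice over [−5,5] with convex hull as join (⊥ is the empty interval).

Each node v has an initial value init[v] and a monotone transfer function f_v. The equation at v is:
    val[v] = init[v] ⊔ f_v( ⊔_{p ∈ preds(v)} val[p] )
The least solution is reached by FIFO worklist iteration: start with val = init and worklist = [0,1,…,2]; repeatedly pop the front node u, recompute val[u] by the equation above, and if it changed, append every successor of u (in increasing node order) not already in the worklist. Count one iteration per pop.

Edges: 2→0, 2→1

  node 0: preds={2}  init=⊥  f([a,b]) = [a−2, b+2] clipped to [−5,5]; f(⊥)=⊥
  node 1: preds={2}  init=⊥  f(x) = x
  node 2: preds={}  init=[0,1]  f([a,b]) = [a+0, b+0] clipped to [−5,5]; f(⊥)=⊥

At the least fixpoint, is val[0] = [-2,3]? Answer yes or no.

Iteration log — 3 steps:
  step 1. node 0  ⊔preds=[0,1]  new=[-2,3]  old=⊥  +wl: 
  step 2. node 1  ⊔preds=[0,1]  new=[0,1]  old=⊥  +wl: 
  step 3. node 2  ⊔preds=⊥  new=[0,1]  stable

Least fixpoint reached:
  node 0: [-2,3]
  node 1: [0,1]
  node 2: [0,1]

yes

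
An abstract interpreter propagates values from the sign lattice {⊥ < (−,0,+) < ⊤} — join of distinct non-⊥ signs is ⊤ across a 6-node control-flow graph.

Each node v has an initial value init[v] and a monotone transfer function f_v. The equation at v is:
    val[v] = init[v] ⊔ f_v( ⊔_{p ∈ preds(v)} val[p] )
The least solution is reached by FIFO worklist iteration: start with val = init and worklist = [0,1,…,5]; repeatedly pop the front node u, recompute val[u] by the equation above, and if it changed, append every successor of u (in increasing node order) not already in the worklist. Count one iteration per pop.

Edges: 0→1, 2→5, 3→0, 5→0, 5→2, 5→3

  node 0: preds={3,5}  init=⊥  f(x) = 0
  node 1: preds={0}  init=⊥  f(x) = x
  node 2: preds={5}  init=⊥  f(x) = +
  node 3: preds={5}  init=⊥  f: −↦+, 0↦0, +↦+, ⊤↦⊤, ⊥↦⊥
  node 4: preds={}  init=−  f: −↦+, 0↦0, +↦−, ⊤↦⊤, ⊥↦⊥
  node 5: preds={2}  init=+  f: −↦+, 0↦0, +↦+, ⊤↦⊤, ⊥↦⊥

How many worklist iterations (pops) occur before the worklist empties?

7

Iteration log — 7 steps:
  step 1. node 0  ⊔preds=+  new=0  old=⊥  +wl: 
  step 2. node 1  ⊔preds=0  new=0  old=⊥  +wl: 
  step 3. node 2  ⊔preds=+  new=+  old=⊥  +wl: 
  step 4. node 3  ⊔preds=+  new=+  old=⊥  +wl: 0
  step 5. node 4  ⊔preds=⊥  new=−  stable
  step 6. node 5  ⊔preds=+  new=+  stable
  step 7. node 0  ⊔preds=+  new=0  stable

Least fixpoint reached:
  node 0: 0
  node 1: 0
  node 2: +
  node 3: +
  node 4: −
  node 5: +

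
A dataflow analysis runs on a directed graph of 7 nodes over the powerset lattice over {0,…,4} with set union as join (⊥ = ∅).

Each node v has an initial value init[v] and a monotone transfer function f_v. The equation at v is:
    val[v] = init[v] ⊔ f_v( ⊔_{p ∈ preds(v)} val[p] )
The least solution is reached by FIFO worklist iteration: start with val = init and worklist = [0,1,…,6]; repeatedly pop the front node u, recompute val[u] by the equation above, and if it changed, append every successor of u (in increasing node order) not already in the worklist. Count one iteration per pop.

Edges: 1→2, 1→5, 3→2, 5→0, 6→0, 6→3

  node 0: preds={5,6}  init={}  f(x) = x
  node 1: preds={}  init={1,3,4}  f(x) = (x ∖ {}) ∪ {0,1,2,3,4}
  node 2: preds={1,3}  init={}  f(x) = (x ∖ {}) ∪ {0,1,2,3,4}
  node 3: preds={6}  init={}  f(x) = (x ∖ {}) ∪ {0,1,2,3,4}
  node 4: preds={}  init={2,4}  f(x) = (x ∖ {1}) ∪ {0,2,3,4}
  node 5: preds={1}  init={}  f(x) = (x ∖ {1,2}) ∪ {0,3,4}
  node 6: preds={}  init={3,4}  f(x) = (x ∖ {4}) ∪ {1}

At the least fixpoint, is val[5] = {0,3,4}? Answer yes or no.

yes

Worklist (10 pops):
  #1 pop 0: in={3,4} → {3,4} (was {}); enqueue []
  #2 pop 1: in={} → {0,1,2,3,4} (was {1,3,4}); enqueue []
  #3 pop 2: in={0,1,2,3,4} → {0,1,2,3,4} (was {}); enqueue []
  #4 pop 3: in={3,4} → {0,1,2,3,4} (was {}); enqueue [2]
  #5 pop 4: in={} → {0,2,3,4} (was {2,4}); enqueue []
  #6 pop 5: in={0,1,2,3,4} → {0,3,4} (was {}); enqueue [0]
  #7 pop 6: in={} → {1,3,4} (was {3,4}); enqueue [3]
  #8 pop 2: in={0,1,2,3,4} → {0,1,2,3,4} (no change)
  #9 pop 0: in={0,1,3,4} → {0,1,3,4} (was {3,4}); enqueue []
  #10 pop 3: in={1,3,4} → {0,1,2,3,4} (no change)

Fixpoint:
  val[0] = {0,1,3,4}
  val[1] = {0,1,2,3,4}
  val[2] = {0,1,2,3,4}
  val[3] = {0,1,2,3,4}
  val[4] = {0,2,3,4}
  val[5] = {0,3,4}
  val[6] = {1,3,4}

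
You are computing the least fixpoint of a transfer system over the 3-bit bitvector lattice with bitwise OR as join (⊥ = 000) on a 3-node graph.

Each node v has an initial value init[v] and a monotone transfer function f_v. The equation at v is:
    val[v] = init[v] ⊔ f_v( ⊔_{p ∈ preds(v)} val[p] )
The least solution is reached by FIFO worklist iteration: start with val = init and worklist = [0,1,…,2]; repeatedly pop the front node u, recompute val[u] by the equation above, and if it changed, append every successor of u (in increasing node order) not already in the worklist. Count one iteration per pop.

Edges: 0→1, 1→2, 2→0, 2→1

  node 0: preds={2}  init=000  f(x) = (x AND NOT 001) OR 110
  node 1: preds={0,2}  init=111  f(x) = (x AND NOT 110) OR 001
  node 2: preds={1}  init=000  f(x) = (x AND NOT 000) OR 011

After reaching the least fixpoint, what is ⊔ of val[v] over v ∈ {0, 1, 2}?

111

Trace (5 dequeues):
  [1] u=0 | in 000 | out 110 | prev 000 | push {}
  [2] u=1 | in 110 | out 111 | ==
  [3] u=2 | in 111 | out 111 | prev 000 | push {0,1}
  [4] u=0 | in 111 | out 110 | ==
  [5] u=1 | in 111 | out 111 | ==

Converged values:
  [0] 110
  [1] 111
  [2] 111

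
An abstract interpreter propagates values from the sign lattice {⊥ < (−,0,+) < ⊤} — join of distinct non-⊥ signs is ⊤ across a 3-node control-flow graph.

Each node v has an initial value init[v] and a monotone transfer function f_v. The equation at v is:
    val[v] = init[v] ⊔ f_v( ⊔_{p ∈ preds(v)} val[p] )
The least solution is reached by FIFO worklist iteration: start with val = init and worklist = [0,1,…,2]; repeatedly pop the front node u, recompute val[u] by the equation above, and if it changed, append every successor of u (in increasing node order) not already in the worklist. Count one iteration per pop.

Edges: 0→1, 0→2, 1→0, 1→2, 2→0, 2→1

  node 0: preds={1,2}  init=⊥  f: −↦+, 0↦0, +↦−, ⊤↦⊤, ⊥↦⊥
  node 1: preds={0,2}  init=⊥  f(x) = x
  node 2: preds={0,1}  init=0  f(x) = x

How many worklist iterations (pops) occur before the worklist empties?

Trace (4 dequeues):
  [1] u=0 | in 0 | out 0 | prev ⊥ | push {}
  [2] u=1 | in 0 | out 0 | prev ⊥ | push {0}
  [3] u=2 | in 0 | out 0 | ==
  [4] u=0 | in 0 | out 0 | ==

Converged values:
  [0] 0
  [1] 0
  [2] 0

4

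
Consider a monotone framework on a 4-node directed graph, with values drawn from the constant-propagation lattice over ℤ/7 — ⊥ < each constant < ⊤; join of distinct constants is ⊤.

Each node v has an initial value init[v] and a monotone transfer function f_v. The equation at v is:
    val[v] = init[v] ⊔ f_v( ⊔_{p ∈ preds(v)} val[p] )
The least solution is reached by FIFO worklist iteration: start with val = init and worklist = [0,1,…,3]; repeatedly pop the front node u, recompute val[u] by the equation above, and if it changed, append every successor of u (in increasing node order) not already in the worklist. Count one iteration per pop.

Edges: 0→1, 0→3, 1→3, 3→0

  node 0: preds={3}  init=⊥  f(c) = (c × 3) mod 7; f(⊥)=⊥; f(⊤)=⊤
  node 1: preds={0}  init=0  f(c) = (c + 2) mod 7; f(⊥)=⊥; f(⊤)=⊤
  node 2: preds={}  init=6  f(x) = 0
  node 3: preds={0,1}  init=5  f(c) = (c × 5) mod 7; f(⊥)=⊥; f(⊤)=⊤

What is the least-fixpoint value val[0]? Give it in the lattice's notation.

⊤

Worklist (7 pops):
  #1 pop 0: in=5 → 1 (was ⊥); enqueue []
  #2 pop 1: in=1 → ⊤ (was 0); enqueue []
  #3 pop 2: in=⊥ → ⊤ (was 6); enqueue []
  #4 pop 3: in=⊤ → ⊤ (was 5); enqueue [0]
  #5 pop 0: in=⊤ → ⊤ (was 1); enqueue [1,3]
  #6 pop 1: in=⊤ → ⊤ (no change)
  #7 pop 3: in=⊤ → ⊤ (no change)

Fixpoint:
  val[0] = ⊤
  val[1] = ⊤
  val[2] = ⊤
  val[3] = ⊤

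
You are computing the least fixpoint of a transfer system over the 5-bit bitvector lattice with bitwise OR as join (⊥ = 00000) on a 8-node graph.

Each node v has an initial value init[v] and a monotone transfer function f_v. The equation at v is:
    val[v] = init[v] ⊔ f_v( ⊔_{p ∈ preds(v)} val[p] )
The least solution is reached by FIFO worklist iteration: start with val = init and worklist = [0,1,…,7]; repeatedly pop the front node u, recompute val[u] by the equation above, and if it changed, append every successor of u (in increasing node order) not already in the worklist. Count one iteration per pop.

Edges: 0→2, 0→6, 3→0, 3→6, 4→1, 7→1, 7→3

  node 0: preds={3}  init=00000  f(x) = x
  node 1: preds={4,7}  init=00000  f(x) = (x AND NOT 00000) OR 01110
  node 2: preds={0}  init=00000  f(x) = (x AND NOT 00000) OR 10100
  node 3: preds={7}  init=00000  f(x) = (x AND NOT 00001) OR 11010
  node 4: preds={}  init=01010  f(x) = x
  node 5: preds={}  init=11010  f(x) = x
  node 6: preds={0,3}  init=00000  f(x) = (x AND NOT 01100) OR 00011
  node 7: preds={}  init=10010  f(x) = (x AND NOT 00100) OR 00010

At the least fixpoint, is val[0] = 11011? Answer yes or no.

Worklist (11 pops):
  #1 pop 0: in=00000 → 00000 (no change)
  #2 pop 1: in=11010 → 11110 (was 00000); enqueue []
  #3 pop 2: in=00000 → 10100 (was 00000); enqueue []
  #4 pop 3: in=10010 → 11010 (was 00000); enqueue [0]
  #5 pop 4: in=00000 → 01010 (no change)
  #6 pop 5: in=00000 → 11010 (no change)
  #7 pop 6: in=11010 → 10011 (was 00000); enqueue []
  #8 pop 7: in=00000 → 10010 (no change)
  #9 pop 0: in=11010 → 11010 (was 00000); enqueue [2,6]
  #10 pop 2: in=11010 → 11110 (was 10100); enqueue []
  #11 pop 6: in=11010 → 10011 (no change)

Fixpoint:
  val[0] = 11010
  val[1] = 11110
  val[2] = 11110
  val[3] = 11010
  val[4] = 01010
  val[5] = 11010
  val[6] = 10011
  val[7] = 10010

no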